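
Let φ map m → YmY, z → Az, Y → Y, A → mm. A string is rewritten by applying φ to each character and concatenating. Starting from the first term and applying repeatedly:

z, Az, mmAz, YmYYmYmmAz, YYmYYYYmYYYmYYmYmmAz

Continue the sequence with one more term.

Applying the rule to each of the 20 symbols of YYmYYYYmYYYmYYmYmmAz gives the pieces Y Y YmY Y Y Y Y YmY Y Y Y YmY Y Y YmY Y YmY YmY mm Az, which concatenate to the answer.

YYYmYYYYYYmYYYYYmYYYYmYYYmYYmYmmAz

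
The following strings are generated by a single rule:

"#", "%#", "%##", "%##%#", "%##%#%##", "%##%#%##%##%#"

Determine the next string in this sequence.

Each term (from the third on) is the previous term followed by the one before it: term 3 = %#·# = %##.
Continuing: %##%#%##%##%# · %##%#%## gives term 7.

%##%#%##%##%#%##%#%##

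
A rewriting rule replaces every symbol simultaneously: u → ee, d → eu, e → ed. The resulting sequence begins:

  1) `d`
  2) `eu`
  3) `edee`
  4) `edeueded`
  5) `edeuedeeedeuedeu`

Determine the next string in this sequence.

edeuedeeedeuedededeuedeeedeuedee

φ(edeuedeeedeuedeu) expands symbol-by-symbol to ed eu ed ee ed eu ed ed ed eu ed ee ed eu ed ee; joining the 16 pieces gives the next term.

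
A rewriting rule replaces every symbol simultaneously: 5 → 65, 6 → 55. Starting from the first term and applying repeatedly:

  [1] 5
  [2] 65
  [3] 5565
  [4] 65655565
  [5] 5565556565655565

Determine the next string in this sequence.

φ(5565556565655565) expands symbol-by-symbol to 65 65 55 65 65 65 55 65 55 65 55 65 65 65 55 65; joining the 16 pieces gives the next term.

65655565656555655565556565655565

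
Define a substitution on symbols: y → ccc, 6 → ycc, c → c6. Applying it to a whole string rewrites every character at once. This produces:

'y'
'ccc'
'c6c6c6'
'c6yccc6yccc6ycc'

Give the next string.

Rewriting the 15 symbols of c6yccc6yccc6ycc one by one yields c6 ycc ccc c6 c6 c6 ycc ccc c6 c6 c6 ycc ccc c6 c6; concatenated:

c6ycccccc6c6c6ycccccc6c6c6ycccccc6c6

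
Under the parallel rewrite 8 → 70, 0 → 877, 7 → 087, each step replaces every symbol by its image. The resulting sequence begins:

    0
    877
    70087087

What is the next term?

0878778777008787770087

Apply φ to 70087087 symbol by symbol: 7→087, 0→877, 0→877, 8→70, 7→087, 0→877, 8→70, 7→087; joined: 087 877 877 70 087 877 70 087.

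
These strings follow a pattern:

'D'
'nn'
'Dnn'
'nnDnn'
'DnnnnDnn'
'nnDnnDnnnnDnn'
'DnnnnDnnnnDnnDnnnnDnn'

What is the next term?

nnDnnDnnnnDnnDnnnnDnnnnDnnDnnnnDnn

From term 3 onward, concatenate the second-to-last term with the last: D·nn = Dnn, nn·Dnn = nnDnn, …
So term 8 is nnDnnDnnnnDnn·DnnnnDnnnnDnnDnnnnDnn.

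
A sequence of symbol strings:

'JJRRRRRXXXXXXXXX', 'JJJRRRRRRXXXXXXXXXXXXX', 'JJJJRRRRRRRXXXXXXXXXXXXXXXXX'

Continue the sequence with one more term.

Each string has the form J^{n} R^{n+3} X^{4n+1}, where the shown terms are n = 2, 3, 4.
At n = 5 the blocks have lengths 5, 8, 21.

JJJJJRRRRRRRRXXXXXXXXXXXXXXXXXXXXX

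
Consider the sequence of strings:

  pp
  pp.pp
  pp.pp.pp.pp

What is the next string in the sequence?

Every step duplicates the string with '.' between the halves.
Doubling pp.pp.pp.pp with '.' between the halves:

pp.pp.pp.pp.pp.pp.pp.pp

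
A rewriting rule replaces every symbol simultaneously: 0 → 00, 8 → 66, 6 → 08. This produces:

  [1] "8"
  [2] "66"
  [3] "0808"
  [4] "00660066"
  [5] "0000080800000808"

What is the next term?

00000000006600660000000000660066

Applying the rule to each of the 16 symbols of 0000080800000808 gives the pieces 00 00 00 00 00 66 00 66 00 00 00 00 00 66 00 66, which concatenate to the answer.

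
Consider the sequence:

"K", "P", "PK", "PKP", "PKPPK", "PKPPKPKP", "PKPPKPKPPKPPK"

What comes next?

From term 3 onward, concatenate the last term with the second-to-last: P·K = PK, PK·P = PKP, …
The next term joins PKPPKPKPPKPPK and PKPPKPKP.

PKPPKPKPPKPPKPKPPKPKP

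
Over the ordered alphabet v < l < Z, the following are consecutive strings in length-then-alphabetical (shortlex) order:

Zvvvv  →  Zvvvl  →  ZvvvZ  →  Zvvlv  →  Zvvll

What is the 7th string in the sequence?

Stepping forward 2 times from Zvvll: Zvvll → ZvvlZ, then the target.

ZvvZv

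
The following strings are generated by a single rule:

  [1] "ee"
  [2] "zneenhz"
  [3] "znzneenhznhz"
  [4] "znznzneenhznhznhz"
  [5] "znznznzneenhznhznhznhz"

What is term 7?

znznznznznzneenhznhznhznhznhznhz

s(k+1) = zn·s(k)·nhz, so each term gains zn as a prefix and nhz as a suffix.
From znznznzneenhznhznhznhz, 2 further steps: znznznzneenhznhznhznhz → znznznznzneenhznhznhznhznhz → (answer).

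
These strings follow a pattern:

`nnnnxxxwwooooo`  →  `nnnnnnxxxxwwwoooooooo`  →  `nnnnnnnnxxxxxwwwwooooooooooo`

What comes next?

The n-th term is 2n n's then n+1 x's then n w's then 3n-1 o's, where the shown terms are n = 2, 3, 4.
For the next term, n = 5, so the run lengths are 10, 6, 5, 14.

nnnnnnnnnnxxxxxxwwwwwoooooooooooooo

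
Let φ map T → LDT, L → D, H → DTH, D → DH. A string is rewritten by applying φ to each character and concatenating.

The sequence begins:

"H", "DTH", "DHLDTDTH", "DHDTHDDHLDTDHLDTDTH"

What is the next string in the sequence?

Rewriting the 19 symbols of DHDTHDDHLDTDHLDTDTH one by one yields DH DTH DH LDT DTH DH DH DTH D DH LDT DH DTH D DH LDT DH LDT DTH; concatenated:

DHDTHDHLDTDTHDHDHDTHDDHLDTDHDTHDDHLDTDHLDTDTH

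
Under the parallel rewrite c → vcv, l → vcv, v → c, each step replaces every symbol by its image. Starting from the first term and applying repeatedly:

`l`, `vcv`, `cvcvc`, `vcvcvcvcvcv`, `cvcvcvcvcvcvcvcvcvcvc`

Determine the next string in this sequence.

Replace each of the 21 characters of cvcvcvcvcvcvcvcvcvcvc in place — vcv c vcv c vcv c vcv c vcv c vcv c vcv c vcv c vcv c vcv c vcv — and concatenate.

vcvcvcvcvcvcvcvcvcvcvcvcvcvcvcvcvcvcvcvcvcv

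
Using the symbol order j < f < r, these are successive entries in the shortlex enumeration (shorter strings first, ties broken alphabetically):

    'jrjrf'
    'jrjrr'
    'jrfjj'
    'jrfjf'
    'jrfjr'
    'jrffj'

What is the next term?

jrfff

Treat jrffj as a base-3 numeral over the given alphabet and add one, carrying through any trailing r's.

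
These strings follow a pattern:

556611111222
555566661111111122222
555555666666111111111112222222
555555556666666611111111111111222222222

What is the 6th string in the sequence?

555555555555666666666666111111111111111111112222222222222

Term n consists of 2n-2 5's, followed by 2n-2 6's, followed by 3n-1 1's, followed by 2n-1 2's, where the shown terms are n = 2, 3, 4, 5.
Setting n = 7 gives 12, 12, 20, 13 characters in each block.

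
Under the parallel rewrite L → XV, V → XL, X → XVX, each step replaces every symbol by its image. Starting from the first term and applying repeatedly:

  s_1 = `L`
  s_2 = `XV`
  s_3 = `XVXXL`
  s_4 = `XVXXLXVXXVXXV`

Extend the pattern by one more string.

XVXXLXVXXVXXVXVXXLXVXXVXXLXVXXVXXL

Applying the rule to each of the 13 symbols of XVXXLXVXXVXXV gives the pieces XVX XL XVX XVX XV XVX XL XVX XVX XL XVX XVX XL, which concatenate to the answer.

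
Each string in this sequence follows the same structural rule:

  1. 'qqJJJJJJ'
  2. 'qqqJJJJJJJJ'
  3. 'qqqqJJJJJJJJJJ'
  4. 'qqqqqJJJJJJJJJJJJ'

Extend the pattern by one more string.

Reading off run lengths: q runs 2, 3, 4, 5; J runs 6, 8, 10, 12 — each is linear in n, where the shown terms are n = 3, 4, 5, 6.
At n = 7 the blocks have lengths 6, 14.

qqqqqqJJJJJJJJJJJJJJ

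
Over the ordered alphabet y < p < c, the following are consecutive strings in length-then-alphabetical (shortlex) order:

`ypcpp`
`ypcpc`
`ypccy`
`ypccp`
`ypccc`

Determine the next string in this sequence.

ycyyy

Treat ypccc as a base-3 numeral over the given alphabet and add one, carrying through any trailing c's.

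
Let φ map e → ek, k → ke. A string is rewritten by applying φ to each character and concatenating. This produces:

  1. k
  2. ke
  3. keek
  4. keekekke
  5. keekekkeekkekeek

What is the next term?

φ(keekekkeekkekeek) expands symbol-by-symbol to ke ek ek ke ek ke ke ek ek ke ke ek ke ek ek ke; joining the 16 pieces gives the next term.

keekekkeekkekeekekkekeekkeekekke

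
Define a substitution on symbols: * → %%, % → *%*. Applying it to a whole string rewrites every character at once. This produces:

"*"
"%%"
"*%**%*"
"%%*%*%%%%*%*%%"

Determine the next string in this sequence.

Applying the rule to each of the 14 symbols of %%*%*%%%%*%*%% gives the pieces *%* *%* %% *%* %% *%* *%* *%* *%* %% *%* %% *%* *%*, which concatenate to the answer.

*%**%*%%*%*%%*%**%**%**%*%%*%*%%*%**%*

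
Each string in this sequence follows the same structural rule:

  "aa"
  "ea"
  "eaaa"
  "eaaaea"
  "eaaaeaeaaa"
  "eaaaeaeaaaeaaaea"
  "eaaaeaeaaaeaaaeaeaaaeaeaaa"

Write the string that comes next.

eaaaeaeaaaeaaaeaeaaaeaeaaaeaaaeaeaaaeaaaea

This is a Fibonacci-style word recurrence s(k) = s(k−1)·s(k−2): e.g. ea·aa = eaaa.
The next term joins eaaaeaeaaaeaaaeaeaaaeaeaaa and eaaaeaeaaaeaaaea.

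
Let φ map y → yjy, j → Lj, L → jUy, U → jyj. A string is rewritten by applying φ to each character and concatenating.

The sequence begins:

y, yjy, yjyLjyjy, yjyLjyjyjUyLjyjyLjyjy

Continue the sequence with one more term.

Applying the rule to each of the 21 symbols of yjyLjyjyjUyLjyjyLjyjy gives the pieces yjy Lj yjy jUy Lj yjy Lj yjy Lj jyj yjy jUy Lj yjy Lj yjy jUy Lj yjy Lj yjy, which concatenate to the answer.

yjyLjyjyjUyLjyjyLjyjyLjjyjyjyjUyLjyjyLjyjyjUyLjyjyLjyjy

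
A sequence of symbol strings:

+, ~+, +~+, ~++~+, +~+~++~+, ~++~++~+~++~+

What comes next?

This is a Fibonacci-style word recurrence s(k) = s(k−2)·s(k−1): e.g. +·~+ = +~+.
So term 7 is +~+~++~+·~++~++~+~++~+.

+~+~++~+~++~++~+~++~+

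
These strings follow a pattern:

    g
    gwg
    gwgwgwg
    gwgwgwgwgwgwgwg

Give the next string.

Every step duplicates the string with 'w' between the halves.
One more doubling of gwgwgwgwgwgwgwg gives the answer.

gwgwgwgwgwgwgwgwgwgwgwgwgwgwgwg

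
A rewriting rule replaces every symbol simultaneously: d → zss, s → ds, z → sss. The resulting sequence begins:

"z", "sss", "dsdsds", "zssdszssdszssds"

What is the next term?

Rewriting the 15 symbols of zssdszssdszssds one by one yields sss ds ds zss ds sss ds ds zss ds sss ds ds zss ds; concatenated:

sssdsdszssdssssdsdszssdssssdsdszssds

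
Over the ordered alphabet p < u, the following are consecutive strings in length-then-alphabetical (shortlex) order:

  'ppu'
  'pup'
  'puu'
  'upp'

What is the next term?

Treat upp as a base-2 numeral over the given alphabet and add one, carrying through any trailing u's.

upu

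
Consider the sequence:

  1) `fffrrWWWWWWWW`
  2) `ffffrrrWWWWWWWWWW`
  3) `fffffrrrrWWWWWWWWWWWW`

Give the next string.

Term n consists of n f's, followed by n-1 r's, followed by 2n+2 W's, where the shown terms are n = 3, 4, 5.
At n = 6 the blocks have lengths 6, 5, 14.

ffffffrrrrrWWWWWWWWWWWWWW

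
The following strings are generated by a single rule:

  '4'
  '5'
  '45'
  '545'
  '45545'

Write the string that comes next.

54545545

Each term (from the third on) is the two preceding terms concatenated in order: term 3 = 4·5 = 45.
So term 6 is 545·45545.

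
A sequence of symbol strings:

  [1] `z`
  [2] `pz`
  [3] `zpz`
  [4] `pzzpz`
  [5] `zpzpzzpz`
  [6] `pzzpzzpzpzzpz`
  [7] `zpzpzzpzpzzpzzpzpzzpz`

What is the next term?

From term 3 onward, concatenate the second-to-last term with the last: z·pz = zpz, pz·zpz = pzzpz, …
So term 8 is pzzpzzpzpzzpz·zpzpzzpzpzzpzzpzpzzpz.

pzzpzzpzpzzpzzpzpzzpzpzzpzzpzpzzpz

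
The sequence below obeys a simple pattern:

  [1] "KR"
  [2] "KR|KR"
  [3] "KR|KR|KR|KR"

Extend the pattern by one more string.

KR|KR|KR|KR|KR|KR|KR|KR

Every step duplicates the string with '|' between the halves.
One more doubling of KR|KR|KR|KR gives the answer.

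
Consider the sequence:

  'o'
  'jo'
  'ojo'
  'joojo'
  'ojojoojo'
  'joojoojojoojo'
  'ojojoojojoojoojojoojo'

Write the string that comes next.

joojoojojoojoojojoojojoojoojojoojo

This is a Fibonacci-style word recurrence s(k) = s(k−2)·s(k−1): e.g. o·jo = ojo.
So term 8 is joojoojojoojo·ojojoojojoojoojojoojo.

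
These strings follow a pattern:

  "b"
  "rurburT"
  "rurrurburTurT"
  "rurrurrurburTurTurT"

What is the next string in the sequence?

Every step adds rur to the front and urT to the end of the previous string.
So the next term is rur·rurrurrurburTurTurT·urT.

rurrurrurrurburTurTurTurT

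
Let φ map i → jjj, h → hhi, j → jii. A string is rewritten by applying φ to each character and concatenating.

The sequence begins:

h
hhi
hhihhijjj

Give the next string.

hhihhijjjhhihhijjjjiijiijii

Apply φ to hhihhijjj symbol by symbol: h→hhi, h→hhi, i→jjj, h→hhi, h→hhi, i→jjj, j→jii, j→jii, j→jii; joined: hhi hhi jjj hhi hhi jjj jii jii jii.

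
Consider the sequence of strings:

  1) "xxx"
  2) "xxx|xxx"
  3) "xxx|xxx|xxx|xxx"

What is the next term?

s(k+1) = s(k)·|·s(k) — each term doubles the last with '|' between the halves.
Doubling xxx|xxx|xxx|xxx with '|' between the halves:

xxx|xxx|xxx|xxx|xxx|xxx|xxx|xxx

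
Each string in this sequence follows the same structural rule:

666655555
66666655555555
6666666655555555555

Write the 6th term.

Reading off run lengths: 6 runs 4, 6, 8; 5 runs 5, 8, 11 — each is linear in n, where the shown terms are n = 2, 3, 4.
For term 6, n = 7, so the run lengths are 14, 20.

6666666666666655555555555555555555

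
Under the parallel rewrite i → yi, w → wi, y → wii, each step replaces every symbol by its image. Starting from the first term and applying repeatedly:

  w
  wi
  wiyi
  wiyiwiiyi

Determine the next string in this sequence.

wiyiwiiyiwiyiyiwiiyi

Apply φ to wiyiwiiyi symbol by symbol: w→wi, i→yi, y→wii, i→yi, w→wi, i→yi, i→yi, y→wii, i→yi; joined: wi yi wii yi wi yi yi wii yi.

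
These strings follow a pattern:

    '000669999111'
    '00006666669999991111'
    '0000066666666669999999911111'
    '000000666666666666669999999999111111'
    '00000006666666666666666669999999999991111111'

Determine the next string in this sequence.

0000000066666666666666666666669999999999999911111111

Reading off run lengths: 0 runs 3, 4, 5, 6, 7; 6 runs 2, 6, 10, 14, 18; 9 runs 4, 6, 8, 10, 12; 1 runs 3, 4, 5, 6, 7 — each is linear in n (n = 1, 2, …).
For the next term, n = 6, so the run lengths are 8, 22, 14, 8.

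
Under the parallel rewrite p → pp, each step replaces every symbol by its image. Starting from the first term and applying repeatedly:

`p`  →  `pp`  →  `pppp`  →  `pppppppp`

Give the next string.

pppppppppppppppp

Rewriting each symbol of pppppppp: p→pp, p→pp, p→pp, p→pp, p→pp, p→pp, p→pp, p→pp, which concatenates to pp pp pp pp pp pp pp pp.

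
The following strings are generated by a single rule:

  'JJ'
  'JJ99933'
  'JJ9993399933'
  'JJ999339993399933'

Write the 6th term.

JJ9993399933999339993399933

The strings grow by a fixed suffix 99933 each time.
From JJ999339993399933, 2 further steps: JJ999339993399933 → JJ99933999339993399933 → (answer).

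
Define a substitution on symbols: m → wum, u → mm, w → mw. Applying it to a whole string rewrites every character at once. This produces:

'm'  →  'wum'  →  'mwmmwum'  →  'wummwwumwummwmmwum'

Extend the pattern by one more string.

φ(wummwwumwummwmmwum) expands symbol-by-symbol to mw mm wum wum mw mw mm wum mw mm wum wum mw wum wum mw mm wum; joining the 18 pieces gives the next term.

mwmmwumwummwmwmmwummwmmwumwummwwumwummwmmwum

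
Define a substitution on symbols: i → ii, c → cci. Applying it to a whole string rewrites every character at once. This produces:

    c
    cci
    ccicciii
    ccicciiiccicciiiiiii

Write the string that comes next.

φ(ccicciiiccicciiiiiii) expands symbol-by-symbol to cci cci ii cci cci ii ii ii cci cci ii cci cci ii ii ii ii ii ii ii; joining the 20 pieces gives the next term.

ccicciiiccicciiiiiiiccicciiiccicciiiiiiiiiiiiiii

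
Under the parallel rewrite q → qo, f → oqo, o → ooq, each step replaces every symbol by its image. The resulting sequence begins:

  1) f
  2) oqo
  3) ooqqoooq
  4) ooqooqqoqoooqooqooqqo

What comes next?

ooqooqqoooqooqqoqoooqqoooqooqooqqoooqooqqoooqooqqoqoooq

Replace each of the 21 characters of ooqooqqoqoooqooqooqqo in place — ooq ooq qo ooq ooq qo qo ooq qo ooq ooq ooq qo ooq ooq qo ooq ooq qo qo ooq — and concatenate.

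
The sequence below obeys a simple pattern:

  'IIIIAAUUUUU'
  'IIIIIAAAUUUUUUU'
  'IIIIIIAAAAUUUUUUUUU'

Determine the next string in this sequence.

IIIIIIIAAAAAUUUUUUUUUUU

Term n consists of n+1 I's, followed by n-1 A's, followed by 2n-1 U's, where the shown terms are n = 3, 4, 5.
At n = 6 the blocks have lengths 7, 5, 11.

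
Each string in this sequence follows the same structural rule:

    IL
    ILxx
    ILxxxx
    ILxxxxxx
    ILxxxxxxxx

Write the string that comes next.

The strings grow by a fixed suffix xx each time.
Applying this once more to ILxxxxxxxx:

ILxxxxxxxxxx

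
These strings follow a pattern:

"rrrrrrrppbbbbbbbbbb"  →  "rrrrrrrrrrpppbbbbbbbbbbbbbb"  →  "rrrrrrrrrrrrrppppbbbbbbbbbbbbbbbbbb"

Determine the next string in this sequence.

rrrrrrrrrrrrrrrrpppppbbbbbbbbbbbbbbbbbbbbbb

Reading off run lengths: r runs 7, 10, 13; p runs 2, 3, 4; b runs 10, 14, 18 — each is linear in n, where the shown terms are n = 3, 4, 5.
At n = 6 the blocks have lengths 16, 5, 22.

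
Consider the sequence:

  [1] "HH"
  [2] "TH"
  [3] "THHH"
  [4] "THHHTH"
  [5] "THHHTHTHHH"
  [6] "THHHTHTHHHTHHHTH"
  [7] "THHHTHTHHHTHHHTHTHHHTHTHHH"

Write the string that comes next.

From term 3 onward, concatenate the last term with the second-to-last: TH·HH = THHH, THHH·TH = THHHTH, …
The next term joins THHHTHTHHHTHHHTHTHHHTHTHHH and THHHTHTHHHTHHHTH.

THHHTHTHHHTHHHTHTHHHTHTHHHTHHHTHTHHHTHHHTH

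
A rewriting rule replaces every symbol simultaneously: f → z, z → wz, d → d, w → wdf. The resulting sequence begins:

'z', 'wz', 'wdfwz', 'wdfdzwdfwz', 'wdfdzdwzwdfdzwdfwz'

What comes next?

wdfdzdwzdwdfwzwdfdzdwzwdfdzwdfwz

Replace each of the 18 characters of wdfdzdwzwdfdzwdfwz in place — wdf d z d wz d wdf wz wdf d z d wz wdf d z wdf wz — and concatenate.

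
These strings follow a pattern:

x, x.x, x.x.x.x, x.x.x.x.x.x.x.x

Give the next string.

x.x.x.x.x.x.x.x.x.x.x.x.x.x.x.x

Each string is two copies of the previous one joined by '.'.
One more doubling of x.x.x.x.x.x.x.x gives the answer.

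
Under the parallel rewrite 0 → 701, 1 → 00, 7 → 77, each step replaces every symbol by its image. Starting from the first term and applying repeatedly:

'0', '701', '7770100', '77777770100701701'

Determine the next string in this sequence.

Applying the rule to each of the 17 symbols of 77777770100701701 gives the pieces 77 77 77 77 77 77 77 701 00 701 701 77 701 00 77 701 00, which concatenate to the answer.

777777777777777010070170177701007770100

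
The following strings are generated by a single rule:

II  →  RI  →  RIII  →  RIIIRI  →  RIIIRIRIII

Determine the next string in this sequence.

Each term (from the third on) is the previous term followed by the one before it: term 3 = RI·II = RIII.
Continuing: RIIIRIRIII · RIIIRI gives term 6.

RIIIRIRIIIRIIIRI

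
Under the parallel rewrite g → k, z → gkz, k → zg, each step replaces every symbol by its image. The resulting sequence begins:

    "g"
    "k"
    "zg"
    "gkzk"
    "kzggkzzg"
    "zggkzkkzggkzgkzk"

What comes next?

Replace each of the 16 characters of zggkzkkzggkzgkzk in place — gkz k k zg gkz zg zg gkz k k zg gkz k zg gkz zg — and concatenate.

gkzkkzggkzzgzggkzkkzggkzkzggkzzg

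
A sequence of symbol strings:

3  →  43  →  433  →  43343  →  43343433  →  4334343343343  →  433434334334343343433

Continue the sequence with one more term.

4334343343343433434334334343343343

From term 3 onward, concatenate the last term with the second-to-last: 43·3 = 433, 433·43 = 43343, …
The next term joins 433434334334343343433 and 4334343343343.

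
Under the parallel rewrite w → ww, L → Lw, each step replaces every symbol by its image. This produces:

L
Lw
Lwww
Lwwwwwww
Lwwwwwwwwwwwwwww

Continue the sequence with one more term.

Lwwwwwwwwwwwwwwwwwwwwwwwwwwwwwww

Replace each of the 16 characters of Lwwwwwwwwwwwwwww in place — Lw ww ww ww ww ww ww ww ww ww ww ww ww ww ww ww — and concatenate.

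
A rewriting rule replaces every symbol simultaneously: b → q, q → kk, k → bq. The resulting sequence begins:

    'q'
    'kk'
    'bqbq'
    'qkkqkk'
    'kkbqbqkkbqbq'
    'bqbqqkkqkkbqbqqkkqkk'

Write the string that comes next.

Rewriting the 20 symbols of bqbqqkkqkkbqbqqkkqkk one by one yields q kk q kk kk bq bq kk bq bq q kk q kk kk bq bq kk bq bq; concatenated:

qkkqkkkkbqbqkkbqbqqkkqkkkkbqbqkkbqbq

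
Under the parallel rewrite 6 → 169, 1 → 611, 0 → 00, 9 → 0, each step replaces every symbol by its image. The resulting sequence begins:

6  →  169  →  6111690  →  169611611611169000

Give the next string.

φ(169611611611169000) expands symbol-by-symbol to 611 169 0 169 611 611 169 611 611 169 611 611 611 169 0 00 00 00; joining the 18 pieces gives the next term.

61116901696116111696116111696116116111690000000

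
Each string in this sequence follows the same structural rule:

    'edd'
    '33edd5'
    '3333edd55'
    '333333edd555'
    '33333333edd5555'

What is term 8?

33333333333333edd5555555

s(k+1) = 33·s(k)·5, so each term gains 33 as a prefix and 5 as a suffix.
From 33333333edd5555, 3 further steps: 33333333edd5555 → 3333333333edd55555 → 333333333333edd555555 → (answer).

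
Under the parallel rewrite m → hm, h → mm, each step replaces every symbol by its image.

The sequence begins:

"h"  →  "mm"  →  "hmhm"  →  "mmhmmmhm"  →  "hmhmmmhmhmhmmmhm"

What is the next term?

φ(hmhmmmhmhmhmmmhm) expands symbol-by-symbol to mm hm mm hm hm hm mm hm mm hm mm hm hm hm mm hm; joining the 16 pieces gives the next term.

mmhmmmhmhmhmmmhmmmhmmmhmhmhmmmhm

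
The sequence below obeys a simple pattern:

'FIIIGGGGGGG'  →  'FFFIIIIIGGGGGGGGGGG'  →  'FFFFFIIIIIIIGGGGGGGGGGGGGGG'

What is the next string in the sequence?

FFFFFFFIIIIIIIIIGGGGGGGGGGGGGGGGGGG

Each string has the form F^{2n-1} I^{2n+1} G^{4n+3} (n = 1, 2, …).
Setting n = 4 gives 7, 9, 19 characters in each block.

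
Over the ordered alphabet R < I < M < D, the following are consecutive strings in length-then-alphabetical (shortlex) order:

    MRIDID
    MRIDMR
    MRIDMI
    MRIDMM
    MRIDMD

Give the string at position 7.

MRIDDI

Advancing 2 positions from MRIDMD through MRIDMD → MRIDDR reaches term 7.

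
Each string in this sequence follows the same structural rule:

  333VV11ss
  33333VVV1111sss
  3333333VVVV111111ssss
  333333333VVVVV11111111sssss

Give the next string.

Each string has the form 3^{2n+1} V^{n+1} 1^{2n} s^{n+1} (n = 1, 2, …).
Setting n = 5 gives 11, 6, 10, 6 characters in each block.

33333333333VVVVVV1111111111ssssss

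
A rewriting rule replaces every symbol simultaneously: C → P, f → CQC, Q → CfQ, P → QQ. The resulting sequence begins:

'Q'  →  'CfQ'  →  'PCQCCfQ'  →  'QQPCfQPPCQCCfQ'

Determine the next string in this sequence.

Rewriting the 14 symbols of QQPCfQPPCQCCfQ one by one yields CfQ CfQ QQ P CQC CfQ QQ QQ P CfQ P P CQC CfQ; concatenated:

CfQCfQQQPCQCCfQQQQQPCfQPPCQCCfQ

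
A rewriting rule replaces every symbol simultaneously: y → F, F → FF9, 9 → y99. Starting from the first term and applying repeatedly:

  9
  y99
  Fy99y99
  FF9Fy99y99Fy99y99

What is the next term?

FF9FF9y99FF9Fy99y99Fy99y99FF9Fy99y99Fy99y99

φ(FF9Fy99y99Fy99y99) expands symbol-by-symbol to FF9 FF9 y99 FF9 F y99 y99 F y99 y99 FF9 F y99 y99 F y99 y99; joining the 17 pieces gives the next term.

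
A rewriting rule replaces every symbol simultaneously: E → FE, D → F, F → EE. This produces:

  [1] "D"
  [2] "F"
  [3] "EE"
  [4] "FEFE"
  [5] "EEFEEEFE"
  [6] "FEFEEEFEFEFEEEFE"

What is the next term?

Rewriting the 16 symbols of FEFEEEFEFEFEEEFE one by one yields EE FE EE FE FE FE EE FE EE FE EE FE FE FE EE FE; concatenated:

EEFEEEFEFEFEEEFEEEFEEEFEFEFEEEFE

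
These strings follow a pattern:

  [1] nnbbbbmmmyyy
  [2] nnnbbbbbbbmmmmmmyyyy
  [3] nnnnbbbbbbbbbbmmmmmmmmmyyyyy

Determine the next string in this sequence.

Each string has the form n^{n+1} b^{3n+1} m^{3n} y^{n+2} (n = 1, 2, …).
At n = 4 the blocks have lengths 5, 13, 12, 6.

nnnnnbbbbbbbbbbbbbmmmmmmmmmmmmyyyyyy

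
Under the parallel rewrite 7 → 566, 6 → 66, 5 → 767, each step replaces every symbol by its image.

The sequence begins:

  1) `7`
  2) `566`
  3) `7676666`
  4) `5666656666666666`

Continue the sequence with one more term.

7676666666676766666666666666666666

Replace each of the 16 characters of 5666656666666666 in place — 767 66 66 66 66 767 66 66 66 66 66 66 66 66 66 66 — and concatenate.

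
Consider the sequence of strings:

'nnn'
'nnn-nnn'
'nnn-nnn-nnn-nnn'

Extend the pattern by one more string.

nnn-nnn-nnn-nnn-nnn-nnn-nnn-nnn

Each string is two copies of the previous one joined by '-'.
So the next term is two copies of nnn-nnn-nnn-nnn with '-' between the halves.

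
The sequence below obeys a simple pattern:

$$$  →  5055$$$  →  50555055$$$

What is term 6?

50555055505550555055$$$

The strings grow by a fixed prefix 5055 each time.
From 50555055$$$, 3 further steps: 50555055$$$ → 505550555055$$$ → 5055505550555055$$$ → (answer).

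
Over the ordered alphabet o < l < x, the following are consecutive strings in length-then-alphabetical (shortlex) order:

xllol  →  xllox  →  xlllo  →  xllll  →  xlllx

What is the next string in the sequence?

xllxo

The successor of xlllx increments the rightmost position that isn't already x and resets every position after it to o.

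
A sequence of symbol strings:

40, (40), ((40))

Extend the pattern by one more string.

Each term wraps the previous one in ( on the left and ) on the right.
Applying this once more to ((40)):

(((40)))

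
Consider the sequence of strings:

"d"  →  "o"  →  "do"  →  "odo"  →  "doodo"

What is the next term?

ododoodo

Each term (from the third on) is the two preceding terms concatenated in order: term 3 = d·o = do.
The next term joins odo and doodo.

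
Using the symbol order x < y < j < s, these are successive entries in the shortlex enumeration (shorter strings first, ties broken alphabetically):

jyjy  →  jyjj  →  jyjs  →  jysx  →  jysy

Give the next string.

jysj

Find the rightmost character of jysy below s, bump it to the next letter, and reset everything to its right to x.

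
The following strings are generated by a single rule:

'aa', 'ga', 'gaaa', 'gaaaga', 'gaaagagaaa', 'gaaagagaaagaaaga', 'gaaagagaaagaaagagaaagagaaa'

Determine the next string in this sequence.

gaaagagaaagaaagagaaagagaaagaaagagaaagaaaga

Each term (from the third on) is the previous term followed by the one before it: term 3 = ga·aa = gaaa.
The next term joins gaaagagaaagaaagagaaagagaaa and gaaagagaaagaaaga.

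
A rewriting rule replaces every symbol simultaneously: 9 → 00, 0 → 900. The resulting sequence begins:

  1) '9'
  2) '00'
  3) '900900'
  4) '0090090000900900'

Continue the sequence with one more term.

φ(0090090000900900) expands symbol-by-symbol to 900 900 00 900 900 00 900 900 900 900 00 900 900 00 900 900; joining the 16 pieces gives the next term.

90090000900900009009009009000090090000900900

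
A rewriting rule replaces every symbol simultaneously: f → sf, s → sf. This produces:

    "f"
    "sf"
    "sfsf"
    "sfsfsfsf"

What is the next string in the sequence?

Rewriting each symbol of sfsfsfsf: s→sf, f→sf, s→sf, f→sf, s→sf, f→sf, s→sf, f→sf, which concatenates to sf sf sf sf sf sf sf sf.

sfsfsfsfsfsfsfsf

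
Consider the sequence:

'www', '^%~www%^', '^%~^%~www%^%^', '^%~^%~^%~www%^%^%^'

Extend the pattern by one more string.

Every step adds ^%~ to the front and %^ to the end of the previous string.
Applying this once more to ^%~^%~^%~www%^%^%^:

^%~^%~^%~^%~www%^%^%^%^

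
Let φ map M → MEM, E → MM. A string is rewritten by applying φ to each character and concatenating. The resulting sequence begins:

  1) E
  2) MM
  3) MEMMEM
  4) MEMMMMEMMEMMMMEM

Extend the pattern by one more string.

Rewriting the 16 symbols of MEMMMMEMMEMMMMEM one by one yields MEM MM MEM MEM MEM MEM MM MEM MEM MM MEM MEM MEM MEM MM MEM; concatenated:

MEMMMMEMMEMMEMMEMMMMEMMEMMMMEMMEMMEMMEMMMMEM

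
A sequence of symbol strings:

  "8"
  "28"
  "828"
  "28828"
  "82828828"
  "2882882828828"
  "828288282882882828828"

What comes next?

This is a Fibonacci-style word recurrence s(k) = s(k−2)·s(k−1): e.g. 8·28 = 828.
So term 8 is 2882882828828·828288282882882828828.

2882882828828828288282882882828828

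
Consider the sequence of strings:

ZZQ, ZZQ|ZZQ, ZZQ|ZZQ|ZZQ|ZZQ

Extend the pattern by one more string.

ZZQ|ZZQ|ZZQ|ZZQ|ZZQ|ZZQ|ZZQ|ZZQ

Each string is two copies of the previous one joined by '|'.
So the next term is two copies of ZZQ|ZZQ|ZZQ|ZZQ with '|' between the halves.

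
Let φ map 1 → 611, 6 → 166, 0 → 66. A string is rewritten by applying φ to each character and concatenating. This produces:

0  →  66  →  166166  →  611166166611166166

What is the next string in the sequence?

φ(611166166611166166) expands symbol-by-symbol to 166 611 611 611 166 166 611 166 166 166 611 611 611 166 166 611 166 166; joining the 18 pieces gives the next term.

166611611611166166611166166166611611611166166611166166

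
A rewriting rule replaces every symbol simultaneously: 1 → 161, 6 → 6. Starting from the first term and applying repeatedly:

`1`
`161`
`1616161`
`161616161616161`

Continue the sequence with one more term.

Rewriting the 15 symbols of 161616161616161 one by one yields 161 6 161 6 161 6 161 6 161 6 161 6 161 6 161; concatenated:

1616161616161616161616161616161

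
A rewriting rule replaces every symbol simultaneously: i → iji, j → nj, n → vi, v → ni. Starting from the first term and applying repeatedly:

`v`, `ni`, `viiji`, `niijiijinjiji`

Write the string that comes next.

viijiijinjijiijinjijivinjijinjiji

Replace each of the 13 characters of niijiijinjiji in place — vi iji iji nj iji iji nj iji vi nj iji nj iji — and concatenate.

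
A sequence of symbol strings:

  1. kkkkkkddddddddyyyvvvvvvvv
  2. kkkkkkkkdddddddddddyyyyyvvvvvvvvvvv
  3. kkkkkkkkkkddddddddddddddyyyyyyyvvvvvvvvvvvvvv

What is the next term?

Term n consists of 2n+2 k's, followed by 3n+2 d's, followed by 2n-1 y's, followed by 3n+2 v's, where the shown terms are n = 2, 3, 4.
At n = 5 the blocks have lengths 12, 17, 9, 17.

kkkkkkkkkkkkdddddddddddddddddyyyyyyyyyvvvvvvvvvvvvvvvvv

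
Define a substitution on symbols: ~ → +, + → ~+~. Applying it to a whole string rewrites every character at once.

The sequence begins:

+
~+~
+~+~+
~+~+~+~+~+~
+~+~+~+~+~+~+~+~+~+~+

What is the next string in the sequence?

Applying the rule to each of the 21 symbols of +~+~+~+~+~+~+~+~+~+~+ gives the pieces ~+~ + ~+~ + ~+~ + ~+~ + ~+~ + ~+~ + ~+~ + ~+~ + ~+~ + ~+~ + ~+~, which concatenate to the answer.

~+~+~+~+~+~+~+~+~+~+~+~+~+~+~+~+~+~+~+~+~+~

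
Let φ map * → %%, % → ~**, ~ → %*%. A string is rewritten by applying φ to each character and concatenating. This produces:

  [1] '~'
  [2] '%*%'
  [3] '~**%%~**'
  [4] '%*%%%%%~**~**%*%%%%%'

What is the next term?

Replace each of the 20 characters of %*%%%%%~**~**%*%%%%% in place — ~** %% ~** ~** ~** ~** ~** %*% %% %% %*% %% %% ~** %% ~** ~** ~** ~** ~** — and concatenate.

~**%%~**~**~**~**~**%*%%%%%%*%%%%%~**%%~**~**~**~**~**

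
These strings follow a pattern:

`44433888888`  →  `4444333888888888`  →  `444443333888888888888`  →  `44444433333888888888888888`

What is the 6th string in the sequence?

Term n consists of n+1 4's, followed by n 3's, followed by 3n 8's, where the shown terms are n = 2, 3, 4, 5.
At n = 7 the blocks have lengths 8, 7, 21.

444444443333333888888888888888888888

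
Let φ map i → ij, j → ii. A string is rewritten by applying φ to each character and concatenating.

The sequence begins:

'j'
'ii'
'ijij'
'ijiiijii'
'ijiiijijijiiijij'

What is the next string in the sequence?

Rewriting the 16 symbols of ijiiijijijiiijij one by one yields ij ii ij ij ij ii ij ii ij ii ij ij ij ii ij ii; concatenated:

ijiiijijijiiijiiijiiijijijiiijii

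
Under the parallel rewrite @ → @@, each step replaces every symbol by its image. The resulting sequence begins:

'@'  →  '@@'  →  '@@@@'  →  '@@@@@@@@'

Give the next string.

Rewriting each symbol of @@@@@@@@: @→@@, @→@@, @→@@, @→@@, @→@@, @→@@, @→@@, @→@@, which concatenates to @@ @@ @@ @@ @@ @@ @@ @@.

@@@@@@@@@@@@@@@@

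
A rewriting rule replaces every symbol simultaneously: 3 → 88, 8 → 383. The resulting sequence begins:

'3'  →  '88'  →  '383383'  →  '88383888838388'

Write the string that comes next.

38338388383883833833833838838388383383

φ(88383888838388) expands symbol-by-symbol to 383 383 88 383 88 383 383 383 383 88 383 88 383 383; joining the 14 pieces gives the next term.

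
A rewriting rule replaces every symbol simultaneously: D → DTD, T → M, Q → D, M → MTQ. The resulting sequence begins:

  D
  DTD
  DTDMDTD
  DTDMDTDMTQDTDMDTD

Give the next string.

Replace each of the 17 characters of DTDMDTDMTQDTDMDTD in place — DTD M DTD MTQ DTD M DTD MTQ M D DTD M DTD MTQ DTD M DTD — and concatenate.

DTDMDTDMTQDTDMDTDMTQMDDTDMDTDMTQDTDMDTD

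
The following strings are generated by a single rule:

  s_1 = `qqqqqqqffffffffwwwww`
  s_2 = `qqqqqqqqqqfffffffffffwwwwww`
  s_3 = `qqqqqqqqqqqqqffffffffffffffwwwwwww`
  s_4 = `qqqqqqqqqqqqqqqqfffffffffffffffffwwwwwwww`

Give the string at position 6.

qqqqqqqqqqqqqqqqqqqqqqfffffffffffffffffffffffwwwwwwwwww

Each string has the form q^{3n+1} f^{3n+2} w^{n+3}, where the shown terms are n = 2, 3, 4, 5.
For term 6, n = 7, so the run lengths are 22, 23, 10.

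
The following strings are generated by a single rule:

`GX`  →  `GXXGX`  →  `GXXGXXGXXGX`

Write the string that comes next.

GXXGXXGXXGXXGXXGXXGXXGX

Each string is two copies of the previous one joined by 'X'.
So the next term is two copies of GXXGXXGXXGX with 'X' between the halves.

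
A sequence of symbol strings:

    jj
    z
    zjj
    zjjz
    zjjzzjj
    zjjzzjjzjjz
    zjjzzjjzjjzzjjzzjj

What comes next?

zjjzzjjzjjzzjjzzjjzjjzzjjzjjz

From term 3 onward, concatenate the last term with the second-to-last: z·jj = zjj, zjj·z = zjjz, …
So term 8 is zjjzzjjzjjzzjjzzjj·zjjzzjjzjjz.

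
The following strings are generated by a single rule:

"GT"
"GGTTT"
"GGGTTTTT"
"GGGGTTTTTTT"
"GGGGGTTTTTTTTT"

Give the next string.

Each string has the form G^{n} T^{2n-1} (n = 1, 2, …).
At n = 6 the blocks have lengths 6, 11.

GGGGGGTTTTTTTTTTT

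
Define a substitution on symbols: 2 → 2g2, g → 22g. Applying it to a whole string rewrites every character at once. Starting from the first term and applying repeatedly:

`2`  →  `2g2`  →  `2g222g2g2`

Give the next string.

Expanding 2g222g2g2: 2→2g2, g→22g, 2→2g2, 2→2g2, 2→2g2, g→22g, 2→2g2, g→22g, 2→2g2. Concatenated: 2g2 22g 2g2 2g2 2g2 22g 2g2 22g 2g2.

2g222g2g22g22g222g2g222g2g2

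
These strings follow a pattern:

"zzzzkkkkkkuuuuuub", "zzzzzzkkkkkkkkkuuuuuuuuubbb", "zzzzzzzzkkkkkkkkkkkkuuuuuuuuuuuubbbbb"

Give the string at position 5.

zzzzzzzzzzzzkkkkkkkkkkkkkkkkkkuuuuuuuuuuuuuuuuuubbbbbbbbb

The n-th term is 2n+2 z's then 3n+3 k's then 3n+3 u's then 2n-1 b's (n = 1, 2, …).
At n = 5 the blocks have lengths 12, 18, 18, 9.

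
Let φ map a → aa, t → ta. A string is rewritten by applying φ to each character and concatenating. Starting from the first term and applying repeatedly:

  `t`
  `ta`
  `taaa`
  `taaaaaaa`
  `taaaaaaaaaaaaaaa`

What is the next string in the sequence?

taaaaaaaaaaaaaaaaaaaaaaaaaaaaaaa

Applying the rule to each of the 16 symbols of taaaaaaaaaaaaaaa gives the pieces ta aa aa aa aa aa aa aa aa aa aa aa aa aa aa aa, which concatenate to the answer.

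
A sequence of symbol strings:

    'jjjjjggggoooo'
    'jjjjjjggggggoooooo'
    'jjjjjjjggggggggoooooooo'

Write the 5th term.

jjjjjjjjjggggggggggggoooooooooooo

Each string has the form j^{n+3} g^{2n} o^{2n}, where the shown terms are n = 2, 3, 4.
For term 5, n = 6, so the run lengths are 9, 12, 12.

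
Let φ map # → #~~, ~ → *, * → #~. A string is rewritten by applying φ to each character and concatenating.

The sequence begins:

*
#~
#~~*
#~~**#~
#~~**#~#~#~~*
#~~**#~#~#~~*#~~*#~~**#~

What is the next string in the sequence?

#~~**#~#~#~~*#~~*#~~**#~#~~**#~#~~**#~#~#~~*

Replace each of the 24 characters of #~~**#~#~#~~*#~~*#~~**#~ in place — #~~ * * #~ #~ #~~ * #~~ * #~~ * * #~ #~~ * * #~ #~~ * * #~ #~ #~~ * — and concatenate.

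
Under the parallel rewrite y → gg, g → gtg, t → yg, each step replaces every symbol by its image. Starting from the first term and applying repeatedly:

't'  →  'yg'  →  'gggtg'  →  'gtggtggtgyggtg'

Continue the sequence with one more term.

Applying the rule to each of the 14 symbols of gtggtggtgyggtg gives the pieces gtg yg gtg gtg yg gtg gtg yg gtg gg gtg gtg yg gtg, which concatenate to the answer.

gtgyggtggtgyggtggtgyggtggggtggtgyggtg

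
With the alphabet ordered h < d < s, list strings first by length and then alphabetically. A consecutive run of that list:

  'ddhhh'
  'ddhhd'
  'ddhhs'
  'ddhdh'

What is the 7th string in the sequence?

Continuing the enumeration 3 steps past ddhdh: ddhdh → ddhdd → ddhds → (answer).

ddhsh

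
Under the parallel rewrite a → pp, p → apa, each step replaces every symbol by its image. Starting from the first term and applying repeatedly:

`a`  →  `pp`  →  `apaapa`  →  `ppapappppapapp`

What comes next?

apaapappapappapaapaapaapappapappapaapa

Applying the rule to each of the 14 symbols of ppapappppapapp gives the pieces apa apa pp apa pp apa apa apa apa pp apa pp apa apa, which concatenate to the answer.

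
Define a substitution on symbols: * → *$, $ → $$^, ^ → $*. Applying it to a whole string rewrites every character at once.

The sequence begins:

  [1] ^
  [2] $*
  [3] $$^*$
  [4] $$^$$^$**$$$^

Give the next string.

$$^$$^$*$$^$$^$*$$^*$*$$$^$$^$$^$*

Applying the rule to each of the 13 symbols of $$^$$^$**$$$^ gives the pieces $$^ $$^ $* $$^ $$^ $* $$^ *$ *$ $$^ $$^ $$^ $*, which concatenate to the answer.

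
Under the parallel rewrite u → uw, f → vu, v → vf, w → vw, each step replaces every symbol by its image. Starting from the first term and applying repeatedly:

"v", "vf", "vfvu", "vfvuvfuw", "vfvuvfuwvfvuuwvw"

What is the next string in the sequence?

Rewriting the 16 symbols of vfvuvfuwvfvuuwvw one by one yields vf vu vf uw vf vu uw vw vf vu vf uw uw vw vf vw; concatenated:

vfvuvfuwvfvuuwvwvfvuvfuwuwvwvfvw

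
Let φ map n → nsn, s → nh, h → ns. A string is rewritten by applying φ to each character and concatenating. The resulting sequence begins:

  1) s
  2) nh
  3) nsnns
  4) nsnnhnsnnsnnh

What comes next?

Replace each of the 13 characters of nsnnhnsnnsnnh in place — nsn nh nsn nsn ns nsn nh nsn nsn nh nsn nsn ns — and concatenate.

nsnnhnsnnsnnsnsnnhnsnnsnnhnsnnsnns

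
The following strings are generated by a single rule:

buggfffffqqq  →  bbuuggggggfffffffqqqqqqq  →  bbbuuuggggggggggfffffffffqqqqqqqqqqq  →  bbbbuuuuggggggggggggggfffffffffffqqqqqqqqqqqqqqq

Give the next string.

bbbbbuuuuuggggggggggggggggggfffffffffffffqqqqqqqqqqqqqqqqqqq

Term n consists of n b's, followed by n u's, followed by 4n-2 g's, followed by 2n+3 f's, followed by 4n-1 q's (n = 1, 2, …).
Setting n = 5 gives 5, 5, 18, 13, 19 characters in each block.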